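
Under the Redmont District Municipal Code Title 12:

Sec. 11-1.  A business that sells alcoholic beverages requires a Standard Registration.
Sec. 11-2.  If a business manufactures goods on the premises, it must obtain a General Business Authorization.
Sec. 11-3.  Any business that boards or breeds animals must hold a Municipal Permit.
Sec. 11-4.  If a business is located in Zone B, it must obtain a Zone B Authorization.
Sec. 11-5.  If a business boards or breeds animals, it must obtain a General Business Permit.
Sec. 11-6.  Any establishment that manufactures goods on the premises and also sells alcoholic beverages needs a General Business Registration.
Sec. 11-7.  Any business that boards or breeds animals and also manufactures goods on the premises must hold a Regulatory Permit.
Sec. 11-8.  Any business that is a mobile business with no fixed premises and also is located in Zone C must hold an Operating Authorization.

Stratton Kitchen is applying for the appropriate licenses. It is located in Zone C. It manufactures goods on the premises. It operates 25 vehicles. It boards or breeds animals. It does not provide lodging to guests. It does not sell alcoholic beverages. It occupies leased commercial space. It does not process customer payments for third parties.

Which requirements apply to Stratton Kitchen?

General Business Authorization, General Business Permit, Municipal Permit, Regulatory Permit

Sec. 11-1. does not sell alcoholic beverages → Standard Registration not required.
Sec. 11-2. manufactures goods on the premises → General Business Authorization required.
Sec. 11-3. boards or breeds animals → Municipal Permit required.
Sec. 11-4. is located in Zone C (not: is located in Zone B) → Zone B Authorization not required.
Sec. 11-5. boards or breeds animals → General Business Permit required.
Sec. 11-6. manufactures goods on the premises; does not sell alcoholic beverages → General Business Registration not required.
Sec. 11-7. boards or breeds animals; manufactures goods on the premises → Regulatory Permit required.
Sec. 11-8. occupies leased commercial space (not: is a mobile business with no fixed premises); is located in Zone C → Operating Authorization not required.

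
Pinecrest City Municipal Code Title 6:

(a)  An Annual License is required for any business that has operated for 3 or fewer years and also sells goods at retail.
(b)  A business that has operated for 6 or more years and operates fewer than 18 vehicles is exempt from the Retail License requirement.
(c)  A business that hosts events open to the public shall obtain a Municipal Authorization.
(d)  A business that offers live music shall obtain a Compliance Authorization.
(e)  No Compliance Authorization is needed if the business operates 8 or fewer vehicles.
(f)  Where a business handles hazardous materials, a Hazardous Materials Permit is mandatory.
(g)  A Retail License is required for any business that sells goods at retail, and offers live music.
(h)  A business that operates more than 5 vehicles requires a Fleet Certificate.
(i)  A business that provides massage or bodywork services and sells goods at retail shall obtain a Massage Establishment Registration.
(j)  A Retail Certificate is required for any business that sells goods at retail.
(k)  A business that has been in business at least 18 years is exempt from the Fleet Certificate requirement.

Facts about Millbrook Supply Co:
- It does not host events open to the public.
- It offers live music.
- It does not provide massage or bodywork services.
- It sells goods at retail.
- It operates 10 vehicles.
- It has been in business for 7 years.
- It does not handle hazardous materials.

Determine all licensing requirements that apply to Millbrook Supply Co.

(a) years in business 7 > 3; sells goods at retail → Annual License not required.
(b) years in business 7 ≥ 6; vehicles 10 < 18 → exempt from Retail License.
(c) does not host events open to the public → Municipal Authorization not required.
(d) offers live music → Compliance Authorization required.
(e) vehicles 10 > 8 → Compliance Authorization exemption does not apply.
(f) does not handle hazardous materials → Hazardous Materials Permit not required.
(g) sells goods at retail; offers live music → Retail License required.
(h) vehicles 10 > 5 → Fleet Certificate required.
(i) does not provide massage or bodywork services; sells goods at retail → Massage Establishment Registration not required.
(j) sells goods at retail → Retail Certificate required.
(k) years in business 7 < 18 → Fleet Certificate exemption does not apply.

Compliance Authorization, Fleet Certificate, Retail Certificate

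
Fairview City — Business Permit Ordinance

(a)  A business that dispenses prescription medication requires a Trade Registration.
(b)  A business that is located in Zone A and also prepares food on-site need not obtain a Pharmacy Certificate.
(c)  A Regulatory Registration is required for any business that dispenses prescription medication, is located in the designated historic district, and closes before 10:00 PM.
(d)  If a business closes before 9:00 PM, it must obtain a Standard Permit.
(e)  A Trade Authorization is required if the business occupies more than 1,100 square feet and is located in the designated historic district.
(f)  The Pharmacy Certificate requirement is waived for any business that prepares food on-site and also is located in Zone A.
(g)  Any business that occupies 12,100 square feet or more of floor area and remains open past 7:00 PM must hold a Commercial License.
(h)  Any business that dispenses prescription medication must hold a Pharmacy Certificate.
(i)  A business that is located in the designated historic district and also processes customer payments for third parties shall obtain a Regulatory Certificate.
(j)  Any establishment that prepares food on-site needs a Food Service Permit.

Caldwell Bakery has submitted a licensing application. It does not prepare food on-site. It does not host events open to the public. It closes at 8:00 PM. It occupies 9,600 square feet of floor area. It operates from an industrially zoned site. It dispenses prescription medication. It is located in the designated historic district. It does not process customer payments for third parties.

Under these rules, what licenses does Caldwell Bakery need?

(a) dispenses prescription medication → Trade Registration required.
(b) is located in the designated historic district (not: is located in Zone A); does not prepare food on-site → Pharmacy Certificate exemption does not apply.
(c) dispenses prescription medication; is located in the designated historic district; closes 8:00 PM, at/before 10:00 PM → Regulatory Registration required.
(d) closes 8:00 PM, at/before 9:00 PM → Standard Permit required.
(e) floor area 9,600 square feet > 1,100 square feet; is located in the designated historic district → Trade Authorization required.
(f) does not prepare food on-site; is located in the designated historic district (not: is located in Zone A) → Pharmacy Certificate exemption does not apply.
(g) floor area 9,600 square feet < 12,100 square feet; closes 8:00 PM, after 7:00 PM → Commercial License not required.
(h) dispenses prescription medication → Pharmacy Certificate required.
(i) is located in the designated historic district; does not process customer payments for third parties → Regulatory Certificate not required.
(j) does not prepare food on-site → Food Service Permit not required.

Pharmacy Certificate, Regulatory Registration, Standard Permit, Trade Authorization, Trade Registration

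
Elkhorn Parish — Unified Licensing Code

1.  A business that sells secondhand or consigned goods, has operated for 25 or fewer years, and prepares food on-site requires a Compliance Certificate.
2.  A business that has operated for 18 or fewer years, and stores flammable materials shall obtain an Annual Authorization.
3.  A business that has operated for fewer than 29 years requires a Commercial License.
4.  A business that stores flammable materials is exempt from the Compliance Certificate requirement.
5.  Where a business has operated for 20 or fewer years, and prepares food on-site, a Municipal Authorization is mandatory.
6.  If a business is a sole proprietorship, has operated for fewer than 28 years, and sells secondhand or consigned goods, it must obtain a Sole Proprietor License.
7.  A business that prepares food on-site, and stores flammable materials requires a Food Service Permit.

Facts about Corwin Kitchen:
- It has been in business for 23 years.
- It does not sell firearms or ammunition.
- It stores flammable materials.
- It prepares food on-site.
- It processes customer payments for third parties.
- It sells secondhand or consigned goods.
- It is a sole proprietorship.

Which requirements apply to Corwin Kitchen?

Commercial License, Food Service Permit, Sole Proprietor License

1. sells secondhand or consigned goods; years in business 23 ≤ 25; prepares food on-site → Compliance Certificate required.
2. years in business 23 > 18; stores flammable materials → Annual Authorization not required.
3. years in business 23 < 29 → Commercial License required.
4. stores flammable materials → exempt from Compliance Certificate.
5. years in business 23 > 20; prepares food on-site → Municipal Authorization not required.
6. is a sole proprietorship; years in business 23 < 28; sells secondhand or consigned goods → Sole Proprietor License required.
7. prepares food on-site; stores flammable materials → Food Service Permit required.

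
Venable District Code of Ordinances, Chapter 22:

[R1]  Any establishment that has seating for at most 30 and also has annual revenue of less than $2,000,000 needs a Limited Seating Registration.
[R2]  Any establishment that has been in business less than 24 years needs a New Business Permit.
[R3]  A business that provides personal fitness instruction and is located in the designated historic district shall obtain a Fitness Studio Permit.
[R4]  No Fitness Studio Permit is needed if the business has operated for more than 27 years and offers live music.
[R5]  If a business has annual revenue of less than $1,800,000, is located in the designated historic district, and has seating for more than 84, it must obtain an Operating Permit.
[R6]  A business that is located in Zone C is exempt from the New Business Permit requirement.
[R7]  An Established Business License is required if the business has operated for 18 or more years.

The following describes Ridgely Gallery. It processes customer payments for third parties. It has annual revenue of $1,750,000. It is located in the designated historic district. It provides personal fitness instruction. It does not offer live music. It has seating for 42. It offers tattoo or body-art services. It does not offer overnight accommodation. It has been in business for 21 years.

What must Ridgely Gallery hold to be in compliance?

Established Business License, Fitness Studio Permit, New Business Permit

[R1] seating 42 > 30; revenue $1,750,000 < $2,000,000 → Limited Seating Registration not required.
[R2] years in business 21 < 24 → New Business Permit required.
[R3] provides personal fitness instruction; is located in the designated historic district → Fitness Studio Permit required.
[R4] years in business 21 ≤ 27; does not offer live music → Fitness Studio Permit exemption does not apply.
[R5] revenue $1,750,000 < $1,800,000; is located in the designated historic district; seating 42 ≤ 84 → Operating Permit not required.
[R6] is located in the designated historic district (not: is located in Zone C) → New Business Permit exemption does not apply.
[R7] years in business 21 ≥ 18 → Established Business License required.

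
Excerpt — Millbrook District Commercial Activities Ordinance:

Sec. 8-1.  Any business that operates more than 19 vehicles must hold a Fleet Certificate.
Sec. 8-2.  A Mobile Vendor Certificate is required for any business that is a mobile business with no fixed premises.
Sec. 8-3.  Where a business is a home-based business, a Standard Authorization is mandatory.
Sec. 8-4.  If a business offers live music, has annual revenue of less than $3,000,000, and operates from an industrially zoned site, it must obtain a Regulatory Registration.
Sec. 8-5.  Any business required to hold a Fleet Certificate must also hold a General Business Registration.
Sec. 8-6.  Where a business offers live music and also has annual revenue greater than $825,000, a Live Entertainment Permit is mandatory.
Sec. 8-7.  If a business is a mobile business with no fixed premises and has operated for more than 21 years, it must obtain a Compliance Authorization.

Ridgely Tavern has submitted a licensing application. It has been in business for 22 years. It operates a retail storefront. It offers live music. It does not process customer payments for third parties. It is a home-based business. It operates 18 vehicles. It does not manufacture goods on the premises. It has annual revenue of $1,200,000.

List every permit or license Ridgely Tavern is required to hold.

Live Entertainment Permit, Standard Authorization

Sec. 8-1. vehicles 18 ≤ 19 → Fleet Certificate not required.
Sec. 8-2. is a home-based business (not: is a mobile business with no fixed premises) → Mobile Vendor Certificate not required.
Sec. 8-3. is a home-based business → Standard Authorization required.
Sec. 8-4. offers live music; revenue $1,200,000 < $3,000,000; is a home-based business (not: operates from an industrially zoned site) → Regulatory Registration not required.
Sec. 8-5. Fleet Certificate is not required → no effect.
Sec. 8-6. offers live music; revenue $1,200,000 > $825,000 → Live Entertainment Permit required.
Sec. 8-7. is a home-based business (not: is a mobile business with no fixed premises); years in business 22 > 21 → Compliance Authorization not required.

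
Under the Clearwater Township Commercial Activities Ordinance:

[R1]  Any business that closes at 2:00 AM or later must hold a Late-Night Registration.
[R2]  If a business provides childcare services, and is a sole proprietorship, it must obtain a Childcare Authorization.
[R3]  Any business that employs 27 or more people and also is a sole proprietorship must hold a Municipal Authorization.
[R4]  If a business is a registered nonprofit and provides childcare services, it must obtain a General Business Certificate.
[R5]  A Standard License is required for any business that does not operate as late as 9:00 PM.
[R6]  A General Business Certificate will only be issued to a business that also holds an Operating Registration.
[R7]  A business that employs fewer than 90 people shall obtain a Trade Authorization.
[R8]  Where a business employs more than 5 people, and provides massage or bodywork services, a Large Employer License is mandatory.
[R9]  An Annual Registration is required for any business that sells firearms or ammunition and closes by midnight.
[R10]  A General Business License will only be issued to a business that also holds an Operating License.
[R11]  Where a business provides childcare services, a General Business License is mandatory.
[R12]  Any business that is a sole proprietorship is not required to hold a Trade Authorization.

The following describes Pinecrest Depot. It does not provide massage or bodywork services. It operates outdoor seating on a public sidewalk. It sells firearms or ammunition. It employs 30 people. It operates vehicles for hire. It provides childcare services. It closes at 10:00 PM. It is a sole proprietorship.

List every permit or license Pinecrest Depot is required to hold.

[R1] closes 10:00 PM, at/before 2:00 AM → Late-Night Registration not required.
[R2] provides childcare services; is a sole proprietorship → Childcare Authorization required.
[R3] employees 30 ≥ 27; is a sole proprietorship → Municipal Authorization required.
[R4] is a sole proprietorship (not: is a registered nonprofit); provides childcare services → General Business Certificate not required.
[R5] closes 10:00 PM, after 9:00 PM → Standard License not required.
[R6] General Business Certificate is not required → no effect.
[R7] employees 30 < 90 → Trade Authorization required.
[R8] employees 30 > 5; does not provide massage or bodywork services → Large Employer License not required.
[R9] sells firearms or ammunition; closes 10:00 PM, at/before midnight → Annual Registration required.
[R10] General Business License is required → Operating License also required.
[R11] provides childcare services → General Business License required.
[R12] is a sole proprietorship → exempt from Trade Authorization.

Annual Registration, Childcare Authorization, General Business License, Municipal Authorization, Operating License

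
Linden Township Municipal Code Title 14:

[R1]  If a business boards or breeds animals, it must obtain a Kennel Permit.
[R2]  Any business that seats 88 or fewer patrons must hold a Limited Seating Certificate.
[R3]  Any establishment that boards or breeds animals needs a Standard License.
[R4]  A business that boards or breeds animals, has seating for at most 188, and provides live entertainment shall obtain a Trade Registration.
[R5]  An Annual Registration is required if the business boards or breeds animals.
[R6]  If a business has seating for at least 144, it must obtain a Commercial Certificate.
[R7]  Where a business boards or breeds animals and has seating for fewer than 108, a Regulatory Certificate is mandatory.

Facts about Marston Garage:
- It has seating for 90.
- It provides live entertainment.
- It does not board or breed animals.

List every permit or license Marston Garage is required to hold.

None

[R1] does not board or breed animals → Kennel Permit not required.
[R2] seating 90 > 88 → Limited Seating Certificate not required.
[R3] does not board or breed animals → Standard License not required.
[R4] does not board or breed animals; seating 90 ≤ 188; provides live entertainment → Trade Registration not required.
[R5] does not board or breed animals → Annual Registration not required.
[R6] seating 90 < 144 → Commercial Certificate not required.
[R7] does not board or breed animals; seating 90 < 108 → Regulatory Certificate not required.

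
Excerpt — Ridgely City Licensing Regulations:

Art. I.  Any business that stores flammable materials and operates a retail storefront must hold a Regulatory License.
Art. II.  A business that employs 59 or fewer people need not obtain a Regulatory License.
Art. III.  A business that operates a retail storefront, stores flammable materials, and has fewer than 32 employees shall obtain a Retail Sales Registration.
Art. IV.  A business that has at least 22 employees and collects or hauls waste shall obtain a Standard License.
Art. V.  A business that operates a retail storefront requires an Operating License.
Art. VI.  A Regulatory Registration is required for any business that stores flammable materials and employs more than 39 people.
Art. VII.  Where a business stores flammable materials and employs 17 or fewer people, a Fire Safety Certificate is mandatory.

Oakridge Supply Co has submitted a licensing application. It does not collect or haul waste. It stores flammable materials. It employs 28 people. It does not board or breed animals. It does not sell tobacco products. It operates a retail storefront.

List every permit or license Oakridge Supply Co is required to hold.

Operating License, Retail Sales Registration

Art. I. stores flammable materials; operates a retail storefront → Regulatory License required.
Art. II. employees 28 ≤ 59 → exempt from Regulatory License.
Art. III. operates a retail storefront; stores flammable materials; employees 28 < 32 → Retail Sales Registration required.
Art. IV. employees 28 ≥ 22; does not collect or haul waste → Standard License not required.
Art. V. operates a retail storefront → Operating License required.
Art. VI. stores flammable materials; employees 28 ≤ 39 → Regulatory Registration not required.
Art. VII. stores flammable materials; employees 28 > 17 → Fire Safety Certificate not required.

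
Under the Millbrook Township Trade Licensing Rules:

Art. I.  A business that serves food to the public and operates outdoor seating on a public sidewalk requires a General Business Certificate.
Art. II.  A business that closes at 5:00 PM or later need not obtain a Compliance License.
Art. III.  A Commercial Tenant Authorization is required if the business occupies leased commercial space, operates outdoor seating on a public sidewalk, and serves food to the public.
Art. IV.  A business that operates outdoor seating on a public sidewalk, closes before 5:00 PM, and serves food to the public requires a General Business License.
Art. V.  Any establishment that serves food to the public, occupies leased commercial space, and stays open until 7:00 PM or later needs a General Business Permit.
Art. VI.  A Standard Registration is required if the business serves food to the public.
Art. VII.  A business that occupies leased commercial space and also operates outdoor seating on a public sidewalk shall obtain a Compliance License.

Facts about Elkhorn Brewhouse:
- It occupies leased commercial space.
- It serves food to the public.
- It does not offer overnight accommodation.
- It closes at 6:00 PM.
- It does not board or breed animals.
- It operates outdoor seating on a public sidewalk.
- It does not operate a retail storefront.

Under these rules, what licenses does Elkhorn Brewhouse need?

Art. I. serves food to the public; operates outdoor seating on a public sidewalk → General Business Certificate required.
Art. II. closes 6:00 PM, after 5:00 PM → exempt from Compliance License.
Art. III. occupies leased commercial space; operates outdoor seating on a public sidewalk; serves food to the public → Commercial Tenant Authorization required.
Art. IV. operates outdoor seating on a public sidewalk; closes 6:00 PM, after 5:00 PM; serves food to the public → General Business License not required.
Art. V. serves food to the public; occupies leased commercial space; closes 6:00 PM, at/before 7:00 PM → General Business Permit not required.
Art. VI. serves food to the public → Standard Registration required.
Art. VII. occupies leased commercial space; operates outdoor seating on a public sidewalk → Compliance License required.

Commercial Tenant Authorization, General Business Certificate, Standard Registration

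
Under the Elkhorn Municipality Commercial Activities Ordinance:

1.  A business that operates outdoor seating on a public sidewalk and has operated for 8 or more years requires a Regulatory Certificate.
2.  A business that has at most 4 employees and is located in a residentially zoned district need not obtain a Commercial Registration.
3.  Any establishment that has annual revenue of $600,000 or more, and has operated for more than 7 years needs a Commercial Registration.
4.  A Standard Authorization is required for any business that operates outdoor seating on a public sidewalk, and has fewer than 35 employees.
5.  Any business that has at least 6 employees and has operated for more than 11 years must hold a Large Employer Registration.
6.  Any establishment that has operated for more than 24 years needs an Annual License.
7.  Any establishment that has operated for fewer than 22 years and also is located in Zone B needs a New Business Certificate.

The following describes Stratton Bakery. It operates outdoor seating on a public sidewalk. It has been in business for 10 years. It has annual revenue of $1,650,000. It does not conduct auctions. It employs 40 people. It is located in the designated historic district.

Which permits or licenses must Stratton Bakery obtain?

1. operates outdoor seating on a public sidewalk; years in business 10 ≥ 8 → Regulatory Certificate required.
2. employees 40 > 4; is located in the designated historic district (not: is located in a residentially zoned district) → Commercial Registration exemption does not apply.
3. revenue $1,650,000 ≥ $600,000; years in business 10 > 7 → Commercial Registration required.
4. operates outdoor seating on a public sidewalk; employees 40 ≥ 35 → Standard Authorization not required.
5. employees 40 ≥ 6; years in business 10 ≤ 11 → Large Employer Registration not required.
6. years in business 10 ≤ 24 → Annual License not required.
7. years in business 10 < 22; is located in the designated historic district (not: is located in Zone B) → New Business Certificate not required.

Commercial Registration, Regulatory Certificate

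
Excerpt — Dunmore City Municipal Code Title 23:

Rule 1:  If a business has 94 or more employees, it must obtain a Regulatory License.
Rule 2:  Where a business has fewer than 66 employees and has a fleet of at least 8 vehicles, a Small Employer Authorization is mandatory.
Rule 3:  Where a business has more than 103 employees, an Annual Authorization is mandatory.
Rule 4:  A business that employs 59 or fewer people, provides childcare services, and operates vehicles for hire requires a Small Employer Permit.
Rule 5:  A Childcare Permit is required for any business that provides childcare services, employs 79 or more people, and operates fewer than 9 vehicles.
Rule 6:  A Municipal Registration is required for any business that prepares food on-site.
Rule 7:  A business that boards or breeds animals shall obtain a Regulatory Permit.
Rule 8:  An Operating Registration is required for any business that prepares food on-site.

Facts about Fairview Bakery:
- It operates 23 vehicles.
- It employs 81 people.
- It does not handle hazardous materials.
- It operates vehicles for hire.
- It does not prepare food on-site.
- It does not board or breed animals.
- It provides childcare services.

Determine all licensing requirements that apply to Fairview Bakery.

None

Rule 1: employees 81 < 94 → Regulatory License not required.
Rule 2: employees 81 ≥ 66; vehicles 23 ≥ 8 → Small Employer Authorization not required.
Rule 3: employees 81 ≤ 103 → Annual Authorization not required.
Rule 4: employees 81 > 59; provides childcare services; operates vehicles for hire → Small Employer Permit not required.
Rule 5: provides childcare services; employees 81 ≥ 79; vehicles 23 ≥ 9 → Childcare Permit not required.
Rule 6: does not prepare food on-site → Municipal Registration not required.
Rule 7: does not board or breed animals → Regulatory Permit not required.
Rule 8: does not prepare food on-site → Operating Registration not required.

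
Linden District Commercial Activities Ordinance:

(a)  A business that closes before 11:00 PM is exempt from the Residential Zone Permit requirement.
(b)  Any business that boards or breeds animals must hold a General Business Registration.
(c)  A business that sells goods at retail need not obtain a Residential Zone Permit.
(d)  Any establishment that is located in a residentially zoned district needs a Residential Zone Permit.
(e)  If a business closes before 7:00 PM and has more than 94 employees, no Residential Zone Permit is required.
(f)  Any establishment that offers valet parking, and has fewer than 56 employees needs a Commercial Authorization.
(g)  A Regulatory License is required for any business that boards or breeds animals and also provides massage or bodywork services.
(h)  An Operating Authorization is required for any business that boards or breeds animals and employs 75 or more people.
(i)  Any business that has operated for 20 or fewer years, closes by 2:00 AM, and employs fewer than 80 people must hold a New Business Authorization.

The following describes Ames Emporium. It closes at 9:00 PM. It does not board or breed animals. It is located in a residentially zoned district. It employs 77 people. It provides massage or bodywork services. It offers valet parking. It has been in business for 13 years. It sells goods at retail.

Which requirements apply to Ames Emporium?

(a) closes 9:00 PM, at/before 11:00 PM → exempt from Residential Zone Permit.
(b) does not board or breed animals → General Business Registration not required.
(c) sells goods at retail → exempt from Residential Zone Permit.
(d) is located in a residentially zoned district → Residential Zone Permit required.
(e) closes 9:00 PM, after 7:00 PM; employees 77 ≤ 94 → Residential Zone Permit exemption does not apply.
(f) offers valet parking; employees 77 ≥ 56 → Commercial Authorization not required.
(g) does not board or breed animals; provides massage or bodywork services → Regulatory License not required.
(h) does not board or breed animals; employees 77 ≥ 75 → Operating Authorization not required.
(i) years in business 13 ≤ 20; closes 9:00 PM, at/before 2:00 AM; employees 77 < 80 → New Business Authorization required.

New Business Authorization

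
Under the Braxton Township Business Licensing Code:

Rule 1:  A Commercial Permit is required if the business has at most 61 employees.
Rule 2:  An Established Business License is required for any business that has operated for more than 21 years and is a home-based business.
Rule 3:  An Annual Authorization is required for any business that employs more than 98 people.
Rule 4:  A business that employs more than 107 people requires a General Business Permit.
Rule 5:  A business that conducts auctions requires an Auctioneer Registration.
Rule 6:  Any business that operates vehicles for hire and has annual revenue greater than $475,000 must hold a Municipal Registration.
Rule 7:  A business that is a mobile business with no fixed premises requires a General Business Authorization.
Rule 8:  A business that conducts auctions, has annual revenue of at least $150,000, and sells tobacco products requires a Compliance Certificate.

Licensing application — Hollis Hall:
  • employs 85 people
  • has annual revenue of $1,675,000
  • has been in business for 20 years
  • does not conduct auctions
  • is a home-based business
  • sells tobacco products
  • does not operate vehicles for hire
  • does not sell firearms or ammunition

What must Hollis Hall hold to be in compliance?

None

Rule 1: employees 85 > 61 → Commercial Permit not required.
Rule 2: years in business 20 ≤ 21; is a home-based business → Established Business License not required.
Rule 3: employees 85 ≤ 98 → Annual Authorization not required.
Rule 4: employees 85 ≤ 107 → General Business Permit not required.
Rule 5: does not conduct auctions → Auctioneer Registration not required.
Rule 6: does not operate vehicles for hire; revenue $1,675,000 > $475,000 → Municipal Registration not required.
Rule 7: is a home-based business (not: is a mobile business with no fixed premises) → General Business Authorization not required.
Rule 8: does not conduct auctions; revenue $1,675,000 ≥ $150,000; sells tobacco products → Compliance Certificate not required.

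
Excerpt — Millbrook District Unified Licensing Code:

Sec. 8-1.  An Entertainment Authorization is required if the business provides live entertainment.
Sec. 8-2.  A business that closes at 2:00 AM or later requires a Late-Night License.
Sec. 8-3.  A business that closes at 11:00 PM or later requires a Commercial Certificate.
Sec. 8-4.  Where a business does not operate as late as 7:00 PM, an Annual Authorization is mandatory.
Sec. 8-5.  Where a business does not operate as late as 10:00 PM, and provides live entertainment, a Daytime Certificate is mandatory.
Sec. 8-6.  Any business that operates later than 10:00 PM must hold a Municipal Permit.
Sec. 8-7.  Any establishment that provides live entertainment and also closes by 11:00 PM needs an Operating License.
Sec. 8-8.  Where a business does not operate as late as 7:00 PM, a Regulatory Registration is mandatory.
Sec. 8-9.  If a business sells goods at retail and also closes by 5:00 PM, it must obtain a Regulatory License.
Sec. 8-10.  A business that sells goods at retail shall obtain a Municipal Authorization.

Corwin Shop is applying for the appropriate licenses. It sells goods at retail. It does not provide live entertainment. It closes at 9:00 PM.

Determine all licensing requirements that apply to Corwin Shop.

Municipal Authorization

Sec. 8-1. does not provide live entertainment → Entertainment Authorization not required.
Sec. 8-2. closes 9:00 PM, at/before 2:00 AM → Late-Night License not required.
Sec. 8-3. closes 9:00 PM, at/before 11:00 PM → Commercial Certificate not required.
Sec. 8-4. closes 9:00 PM, after 7:00 PM → Annual Authorization not required.
Sec. 8-5. closes 9:00 PM, at/before 10:00 PM; does not provide live entertainment → Daytime Certificate not required.
Sec. 8-6. closes 9:00 PM, at/before 10:00 PM → Municipal Permit not required.
Sec. 8-7. does not provide live entertainment; closes 9:00 PM, at/before 11:00 PM → Operating License not required.
Sec. 8-8. closes 9:00 PM, after 7:00 PM → Regulatory Registration not required.
Sec. 8-9. sells goods at retail; closes 9:00 PM, after 5:00 PM → Regulatory License not required.
Sec. 8-10. sells goods at retail → Municipal Authorization required.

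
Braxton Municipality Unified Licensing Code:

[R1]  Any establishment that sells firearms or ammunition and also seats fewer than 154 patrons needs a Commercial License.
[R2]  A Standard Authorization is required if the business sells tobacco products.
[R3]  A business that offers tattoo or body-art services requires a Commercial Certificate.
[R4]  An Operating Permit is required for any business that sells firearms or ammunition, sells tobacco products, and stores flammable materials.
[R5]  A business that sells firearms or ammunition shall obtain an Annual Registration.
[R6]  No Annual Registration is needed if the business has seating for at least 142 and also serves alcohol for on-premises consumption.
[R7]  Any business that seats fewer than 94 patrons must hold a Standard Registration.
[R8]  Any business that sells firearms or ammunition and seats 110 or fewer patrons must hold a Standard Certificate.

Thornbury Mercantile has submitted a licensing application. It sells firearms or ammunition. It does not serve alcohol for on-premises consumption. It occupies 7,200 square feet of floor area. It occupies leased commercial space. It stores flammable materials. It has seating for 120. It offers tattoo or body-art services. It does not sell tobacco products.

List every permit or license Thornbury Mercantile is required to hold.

Annual Registration, Commercial Certificate, Commercial License

[R1] sells firearms or ammunition; seating 120 < 154 → Commercial License required.
[R2] does not sell tobacco products → Standard Authorization not required.
[R3] offers tattoo or body-art services → Commercial Certificate required.
[R4] sells firearms or ammunition; does not sell tobacco products; stores flammable materials → Operating Permit not required.
[R5] sells firearms or ammunition → Annual Registration required.
[R6] seating 120 < 142; does not serve alcohol for on-premises consumption → Annual Registration exemption does not apply.
[R7] seating 120 ≥ 94 → Standard Registration not required.
[R8] sells firearms or ammunition; seating 120 > 110 → Standard Certificate not required.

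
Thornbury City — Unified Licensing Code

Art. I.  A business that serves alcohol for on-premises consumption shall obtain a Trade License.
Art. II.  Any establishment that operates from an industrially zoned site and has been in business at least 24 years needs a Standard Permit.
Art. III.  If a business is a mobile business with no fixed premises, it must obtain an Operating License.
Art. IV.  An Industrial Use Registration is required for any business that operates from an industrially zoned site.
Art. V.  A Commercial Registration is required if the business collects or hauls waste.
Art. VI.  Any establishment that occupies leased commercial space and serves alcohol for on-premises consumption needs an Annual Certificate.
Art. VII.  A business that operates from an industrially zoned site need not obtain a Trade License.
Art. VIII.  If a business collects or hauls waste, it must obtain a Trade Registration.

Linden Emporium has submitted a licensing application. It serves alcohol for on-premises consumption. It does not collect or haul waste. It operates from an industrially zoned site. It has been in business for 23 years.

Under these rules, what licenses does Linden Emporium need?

Art. I. serves alcohol for on-premises consumption → Trade License required.
Art. II. operates from an industrially zoned site; years in business 23 < 24 → Standard Permit not required.
Art. III. operates from an industrially zoned site (not: is a mobile business with no fixed premises) → Operating License not required.
Art. IV. operates from an industrially zoned site → Industrial Use Registration required.
Art. V. does not collect or haul waste → Commercial Registration not required.
Art. VI. operates from an industrially zoned site (not: occupies leased commercial space); serves alcohol for on-premises consumption → Annual Certificate not required.
Art. VII. operates from an industrially zoned site → exempt from Trade License.
Art. VIII. does not collect or haul waste → Trade Registration not required.

Industrial Use Registration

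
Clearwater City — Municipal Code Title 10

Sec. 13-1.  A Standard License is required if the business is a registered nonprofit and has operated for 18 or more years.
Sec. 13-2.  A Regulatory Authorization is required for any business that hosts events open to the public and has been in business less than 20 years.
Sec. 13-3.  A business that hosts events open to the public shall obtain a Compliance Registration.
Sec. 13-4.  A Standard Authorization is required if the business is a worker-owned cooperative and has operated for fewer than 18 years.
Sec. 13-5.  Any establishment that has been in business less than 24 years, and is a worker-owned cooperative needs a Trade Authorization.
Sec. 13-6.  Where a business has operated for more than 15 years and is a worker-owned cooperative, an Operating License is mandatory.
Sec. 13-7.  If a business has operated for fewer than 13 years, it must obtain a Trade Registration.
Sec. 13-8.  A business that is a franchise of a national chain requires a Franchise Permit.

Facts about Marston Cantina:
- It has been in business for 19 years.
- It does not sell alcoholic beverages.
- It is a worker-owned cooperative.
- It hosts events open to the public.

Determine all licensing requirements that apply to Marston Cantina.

Sec. 13-1. is a worker-owned cooperative (not: is a registered nonprofit); years in business 19 ≥ 18 → Standard License not required.
Sec. 13-2. hosts events open to the public; years in business 19 < 20 → Regulatory Authorization required.
Sec. 13-3. hosts events open to the public → Compliance Registration required.
Sec. 13-4. is a worker-owned cooperative; years in business 19 ≥ 18 → Standard Authorization not required.
Sec. 13-5. years in business 19 < 24; is a worker-owned cooperative → Trade Authorization required.
Sec. 13-6. years in business 19 > 15; is a worker-owned cooperative → Operating License required.
Sec. 13-7. years in business 19 ≥ 13 → Trade Registration not required.
Sec. 13-8. is a worker-owned cooperative (not: is a franchise of a national chain) → Franchise Permit not required.

Compliance Registration, Operating License, Regulatory Authorization, Trade Authorization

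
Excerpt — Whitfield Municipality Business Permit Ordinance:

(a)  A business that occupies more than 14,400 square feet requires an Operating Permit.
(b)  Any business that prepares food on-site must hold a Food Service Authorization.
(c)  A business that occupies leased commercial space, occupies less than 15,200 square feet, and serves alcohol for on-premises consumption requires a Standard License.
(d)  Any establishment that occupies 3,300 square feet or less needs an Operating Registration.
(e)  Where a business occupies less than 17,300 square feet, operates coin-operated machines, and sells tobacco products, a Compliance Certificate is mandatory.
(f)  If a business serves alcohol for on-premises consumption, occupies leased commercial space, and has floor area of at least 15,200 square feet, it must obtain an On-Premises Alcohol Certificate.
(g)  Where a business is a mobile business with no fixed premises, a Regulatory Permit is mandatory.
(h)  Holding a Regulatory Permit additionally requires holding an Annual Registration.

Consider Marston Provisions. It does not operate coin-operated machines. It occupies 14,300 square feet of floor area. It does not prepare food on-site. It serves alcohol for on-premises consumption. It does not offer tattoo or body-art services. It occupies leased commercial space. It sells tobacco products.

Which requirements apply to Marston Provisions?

Standard License

(a) floor area 14,300 square feet ≤ 14,400 square feet → Operating Permit not required.
(b) does not prepare food on-site → Food Service Authorization not required.
(c) occupies leased commercial space; floor area 14,300 square feet < 15,200 square feet; serves alcohol for on-premises consumption → Standard License required.
(d) floor area 14,300 square feet > 3,300 square feet → Operating Registration not required.
(e) floor area 14,300 square feet < 17,300 square feet; does not operate coin-operated machines; sells tobacco products → Compliance Certificate not required.
(f) serves alcohol for on-premises consumption; occupies leased commercial space; floor area 14,300 square feet < 15,200 square feet → On-Premises Alcohol Certificate not required.
(g) occupies leased commercial space (not: is a mobile business with no fixed premises) → Regulatory Permit not required.
(h) Regulatory Permit is not required → no effect.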